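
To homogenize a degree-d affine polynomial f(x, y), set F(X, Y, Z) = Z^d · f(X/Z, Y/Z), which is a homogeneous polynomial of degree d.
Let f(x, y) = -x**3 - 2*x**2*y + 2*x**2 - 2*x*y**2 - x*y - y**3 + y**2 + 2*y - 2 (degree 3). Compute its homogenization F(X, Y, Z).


F(X, Y, Z) = -X**3 - 2*X**2*Y + 2*X**2*Z - 2*X*Y**2 - X*Y*Z - Y**3 + Y**2*Z + 2*Y*Z**2 - 2*Z**3

deg(f) = 3.
Substitute x = X/Z, y = Y/Z into f, then multiply by Z^3.
  monomial -1·x^3·y^0 ↦ -1·X^3·Y^0·Z^0.
  monomial -2·x^2·y^1 ↦ -2·X^2·Y^1·Z^0.
  monomial 2·x^2·y^0 ↦ 2·X^2·Y^0·Z^1.
  monomial -2·x^1·y^2 ↦ -2·X^1·Y^2·Z^0.
  monomial -1·x^1·y^1 ↦ -1·X^1·Y^1·Z^1.
  monomial -1·x^0·y^3 ↦ -1·X^0·Y^3·Z^0.
  monomial 1·x^0·y^2 ↦ 1·X^0·Y^2·Z^1.
  monomial 2·x^0·y^1 ↦ 2·X^0·Y^1·Z^2.
  monomial -2·x^0·y^0 ↦ -2·X^0·Y^0·Z^3.
Collecting: F(X, Y, Z) = -X**3 - 2*X**2*Y + 2*X**2*Z - 2*X*Y**2 - X*Y*Z - Y**3 + Y**2*Z + 2*Y*Z**2 - 2*Z**3.


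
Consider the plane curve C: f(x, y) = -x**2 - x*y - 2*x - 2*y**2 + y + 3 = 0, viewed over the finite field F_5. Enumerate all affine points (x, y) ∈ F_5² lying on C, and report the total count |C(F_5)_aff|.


Affine F_5-points: {(0, 4), (1, 0), (2, 0), (2, 2), (4, 2), (4, 4)}; count = 6.

For each of the 25 pairs (x, y) ∈ F_5², evaluate f(x, y) mod 5. Record the zeros.
  x = 0: [0↦3, 1↦2, 2↦2, 3↦3, 4↦0]  zeros at y ∈ {4}
  x = 1: [0↦0, 1↦3, 2↦2, 3↦2, 4↦3]  zeros at y ∈ {0}
  x = 2: [0↦0, 1↦2, 2↦0, 3↦4, 4↦4]  zeros at y ∈ {0, 2}
  x = 3: [0↦3, 1↦4, 2↦1, 3↦4, 4↦3]  zeros at y ∈ ∅
  x = 4: [0↦4, 1↦4, 2↦0, 3↦2, 4↦0]  zeros at y ∈ {2, 4}
Collecting zeros: affine points = {(0, 4), (1, 0), (2, 0), (2, 2), (4, 2), (4, 4)}.
Total count |C(F_5)_aff| = 6.


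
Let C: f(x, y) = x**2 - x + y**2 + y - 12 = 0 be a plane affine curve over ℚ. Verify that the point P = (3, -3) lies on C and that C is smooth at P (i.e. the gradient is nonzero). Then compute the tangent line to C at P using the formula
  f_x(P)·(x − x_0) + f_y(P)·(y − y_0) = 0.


Tangent line at P: 5*x - 5*y - 30 = 0.

Step 1: f(3, -3) = 0, so P lies on C.
Step 2: partial derivatives
  f_x(x, y) = 2*x - 1, f_y(x, y) = 2*y + 1.
  f_x(P) = 5, f_y(P) = -5 (gradient nonzero, so P is smooth).
Step 3: tangent line at P: 5·(x − 3) + -5·(y − -3) = 0.
Expanding: 5*x - 5*y - 30 = 0.


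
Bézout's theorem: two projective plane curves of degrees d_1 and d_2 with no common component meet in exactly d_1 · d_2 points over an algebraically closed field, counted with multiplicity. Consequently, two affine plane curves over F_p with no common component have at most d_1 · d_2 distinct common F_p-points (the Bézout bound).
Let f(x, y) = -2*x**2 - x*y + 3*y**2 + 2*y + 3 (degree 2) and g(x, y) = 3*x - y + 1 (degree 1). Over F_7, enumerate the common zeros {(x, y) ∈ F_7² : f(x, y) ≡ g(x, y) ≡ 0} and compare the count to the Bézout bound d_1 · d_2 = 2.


Common zeros: {(6, 5)}; count = 1; Bézout bound = 2.

deg(f) = 2, deg(g) = 1, so Bézout bound = 2.
Scan x ∈ F_7. For each x, list the y ∈ F_7 with f(x, y) ≡ 0 and those with g(x, y) ≡ 0 (mod 7); the common zeros in that column are the intersection.
  x = 0: f ≡ 0 at y ∈ ∅; g ≡ 0 at y ∈ {1}; common: ∅.
  x = 1: f ≡ 0 at y ∈ ∅; g ≡ 0 at y ∈ {4}; common: ∅.
  x = 2: f ≡ 0 at y ∈ {2, 5}; g ≡ 0 at y ∈ {0}; common: ∅.
  x = 3: f ≡ 0 at y ∈ ∅; g ≡ 0 at y ∈ {3}; common: ∅.
  x = 4: f ≡ 0 at y ∈ {1, 2}; g ≡ 0 at y ∈ {6}; common: ∅.
  x = 5: f ≡ 0 at y ∈ ∅; g ≡ 0 at y ∈ {2}; common: ∅.
  x = 6: f ≡ 0 at y ∈ {1, 5}; g ≡ 0 at y ∈ {5}; common: {5}.
Collecting: common zeros = {(6, 5)}, so the count is 1.
Comparison with the Bézout bound: 1 ≤ 2 = deg(f)·deg(g), as expected for curves with no common component (the affine F_7-count falls short of the bound because intersections may lie at infinity, over extension fields, or carry multiplicity).


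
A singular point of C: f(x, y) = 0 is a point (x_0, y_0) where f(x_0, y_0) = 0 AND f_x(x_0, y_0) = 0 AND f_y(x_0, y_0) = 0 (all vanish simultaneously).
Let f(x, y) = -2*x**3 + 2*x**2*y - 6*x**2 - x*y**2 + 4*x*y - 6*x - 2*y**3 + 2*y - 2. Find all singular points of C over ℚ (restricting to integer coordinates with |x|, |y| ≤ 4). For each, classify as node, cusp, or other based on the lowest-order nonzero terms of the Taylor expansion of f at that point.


Singular points: {(-1, 0)}; classification: cusp.

Compute partial derivatives:
  f_x = -6*x**2 + 4*x*y - 12*x - y**2 + 4*y - 6.
  f_y = 2*x**2 - 2*x*y + 4*x - 6*y**2 + 2.
Scan x_0 ∈ {−4, ..., 4}. For each x_0, f_y(x_0, y) is a polynomial in y; find its integer roots y ∈ {−4, ..., 4}, then test f_x and f at those candidates.
  x = -4: f_y(-4, y) = -6*y**2 + 8*y + 18; no integer root y with |y| ≤ 4.
  x = -3: f_y(-3, y) = -6*y**2 + 6*y + 8; no integer root y with |y| ≤ 4.
  x = -2: f_y(-2, y) = -6*y**2 + 4*y + 2; vanishes at y ∈ {1}. (-2, 1): f_x = -11 ≠ 0.
  x = -1: f_y(-1, y) = -6*y**2 + 2*y; vanishes at y ∈ {0}. (-1, 0): f_x = 0, f = 0 — SINGULAR.
  x = 0: f_y(0, y) = 2 - 6*y**2; no integer root y with |y| ≤ 4.
  x = 1: f_y(1, y) = -6*y**2 - 2*y + 8; vanishes at y ∈ {1}. (1, 1): f_x = -17 ≠ 0.
  x = 2: f_y(2, y) = -6*y**2 - 4*y + 18; no integer root y with |y| ≤ 4.
  x = 3: f_y(3, y) = -6*y**2 - 6*y + 32; no integer root y with |y| ≤ 4.
  x = 4: f_y(4, y) = -6*y**2 - 8*y + 50; no integer root y with |y| ≤ 4.
Only singular point on the grid: (-1, 0).
Classify: substitute x = -1 + u, y = 0 + v and expand: f = -2*u**3 + 2*u**2*v - u*v**2 - 2*v**3 + v**2.
No constant or linear terms (consistent with a singular point). Quadratic part: v**2. Cubic part: -2*u**3 + 2*u**2*v - u*v**2 - 2*v**3.
The quadratic part v**2 is a perfect square, so there is a single (double) tangent line v = 0, i.e. y = 0. Restricting the cubic part to that line (v = 0) leaves -2*u**3 ≠ 0, so f is not divisible by v and the branch is v² ≈ 2*u**3 to lowest order — this is a cusp.
Classification: cusp.


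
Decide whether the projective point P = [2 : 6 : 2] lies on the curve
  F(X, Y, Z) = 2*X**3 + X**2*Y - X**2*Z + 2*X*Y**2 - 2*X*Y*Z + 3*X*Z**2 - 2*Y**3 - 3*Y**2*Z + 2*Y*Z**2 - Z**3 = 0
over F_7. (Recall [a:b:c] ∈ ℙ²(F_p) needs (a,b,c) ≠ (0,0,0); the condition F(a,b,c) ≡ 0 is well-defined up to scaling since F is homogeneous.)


F(2,6,2) ≡ 6 (mod 7); P is NOT on the curve.

Evaluate F(2, 6, 2) term-by-term (mod 7).
  2*X**3 ↦ 2·8·1·1 = 16
  X**2*Y ↦ 1·4·6·1 = 24
  -X**2*Z ↦ -1·4·1·2 = -8
  2*X*Y**2 ↦ 2·2·36·1 = 144
  -2*X*Y*Z ↦ -2·2·6·2 = -48
  3*X*Z**2 ↦ 3·2·1·4 = 24
  -2*Y**3 ↦ -2·1·216·1 = -432
  -3*Y**2*Z ↦ -3·1·36·2 = -216
  2*Y*Z**2 ↦ 2·1·6·4 = 48
  -Z**3 ↦ -1·1·1·8 = -8
Sum: F(2, 6, 2) = (16) + (24) + (-8) + (144) + (-48) + (24) + (-432) + (-216) + (48) + (-8) = -456.
Reducing mod 7: -456 ≡ 6 (mod 7).
Since F(a, b, c) ≡ 6 ≠ 0 (mod 7), P does NOT lie on the curve.


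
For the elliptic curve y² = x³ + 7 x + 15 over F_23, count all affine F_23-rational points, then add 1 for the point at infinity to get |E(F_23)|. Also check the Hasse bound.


Affine points = {(1, 0), (7, 4), (7, 19), (8, 10), (8, 13), (9, 5), (9, 18), (10, 2), (10, 21), (13, 7), (13, 16), (18, 4), (18, 19), (20, 6), (20, 17), (21, 4), (21, 19)}; affine count = 17; |E(F_23)| = 18.

Discriminant check: Δ ∝ 4a³ + 27b² = 4·7³ + 27·15² = 4·343 + 27·225 ≡ 18 (mod 23). Nonzero ⇒ E is nonsingular.
For each x ∈ F_23, compute rhs = x³ + 7·x + 15 mod 23, then count y ∈ F_23 with y² ≡ rhs.
  x = 0: rhs = 15, matching y values: none (0 points).
  x = 1: rhs = 0, matching y values: 0 (1 points).
  x = 2: rhs = 14, matching y values: none (0 points).
  x = 3: rhs = 17, matching y values: none (0 points).
  x = 4: rhs = 15, matching y values: none (0 points).
  x = 5: rhs = 14, matching y values: none (0 points).
  x = 6: rhs = 20, matching y values: none (0 points).
  x = 7: rhs = 16, matching y values: 4, 19 (2 points).
  x = 8: rhs = 8, matching y values: 10, 13 (2 points).
  x = 9: rhs = 2, matching y values: 5, 18 (2 points).
  x = 10: rhs = 4, matching y values: 2, 21 (2 points).
  x = 11: rhs = 20, matching y values: none (0 points).
  x = 12: rhs = 10, matching y values: none (0 points).
  x = 13: rhs = 3, matching y values: 7, 16 (2 points).
  x = 14: rhs = 5, matching y values: none (0 points).
  x = 15: rhs = 22, matching y values: none (0 points).
  x = 16: rhs = 14, matching y values: none (0 points).
  x = 17: rhs = 10, matching y values: none (0 points).
  x = 18: rhs = 16, matching y values: 4, 19 (2 points).
  x = 19: rhs = 15, matching y values: none (0 points).
  x = 20: rhs = 13, matching y values: 6, 17 (2 points).
  x = 21: rhs = 16, matching y values: 4, 19 (2 points).
  x = 22: rhs = 7, matching y values: none (0 points).
Total affine count: 17.
Full point count |E(F_23)| = 17 + 1 = 18.
Hasse bound: |18 − (23+1)| = |-6| = 6 ≤ 2√23 ≈ 9.5917 ✓.


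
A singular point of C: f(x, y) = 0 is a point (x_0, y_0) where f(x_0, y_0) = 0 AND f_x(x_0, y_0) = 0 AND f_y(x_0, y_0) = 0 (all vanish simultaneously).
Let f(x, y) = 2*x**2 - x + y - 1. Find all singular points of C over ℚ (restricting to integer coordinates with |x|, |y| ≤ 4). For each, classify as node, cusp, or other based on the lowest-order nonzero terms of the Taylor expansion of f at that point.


No singular points in the scanned grid; C is smooth there.

Compute partial derivatives:
  f_x = 4*x - 1.
  f_y = 1.
f_y = 1 is a nonzero constant, so f_y never vanishes: no point (x, y) can satisfy f = f_x = f_y = 0. In particular no (x, y) ∈ {−4, ..., 4}² is singular; the curve is smooth.


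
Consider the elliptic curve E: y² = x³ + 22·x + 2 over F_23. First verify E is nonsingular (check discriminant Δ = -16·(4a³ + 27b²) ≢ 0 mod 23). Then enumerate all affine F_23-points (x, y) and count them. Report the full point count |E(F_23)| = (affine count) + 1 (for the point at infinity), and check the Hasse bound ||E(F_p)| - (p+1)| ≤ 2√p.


Affine points = {(0, 5), (0, 18), (1, 5), (1, 18), (2, 10), (2, 13), (3, 7), (3, 16), (4, 4), (4, 19), (7, 4), (7, 19), (8, 0), (9, 3), (9, 20), (10, 7), (10, 16), (12, 4), (12, 19), (13, 1), (13, 22), (14, 8), (14, 15), (15, 2), (15, 21), (20, 1), (20, 22), (22, 5), (22, 18)}; affine count = 29; |E(F_23)| = 30.

Discriminant check: Δ ∝ 4a³ + 27b² = 4·22³ + 27·2² = 4·10648 + 27·4 ≡ 12 (mod 23). Nonzero ⇒ E is nonsingular.
For each x ∈ F_23, compute rhs = x³ + 22·x + 2 mod 23, then count y ∈ F_23 with y² ≡ rhs.
  x = 0: rhs = 2, matching y values: 5, 18 (2 points).
  x = 1: rhs = 2, matching y values: 5, 18 (2 points).
  x = 2: rhs = 8, matching y values: 10, 13 (2 points).
  x = 3: rhs = 3, matching y values: 7, 16 (2 points).
  x = 4: rhs = 16, matching y values: 4, 19 (2 points).
  x = 5: rhs = 7, matching y values: none (0 points).
  x = 6: rhs = 5, matching y values: none (0 points).
  x = 7: rhs = 16, matching y values: 4, 19 (2 points).
  x = 8: rhs = 0, matching y values: 0 (1 points).
  x = 9: rhs = 9, matching y values: 3, 20 (2 points).
  x = 10: rhs = 3, matching y values: 7, 16 (2 points).
  x = 11: rhs = 11, matching y values: none (0 points).
  x = 12: rhs = 16, matching y values: 4, 19 (2 points).
  x = 13: rhs = 1, matching y values: 1, 22 (2 points).
  x = 14: rhs = 18, matching y values: 8, 15 (2 points).
  x = 15: rhs = 4, matching y values: 2, 21 (2 points).
  x = 16: rhs = 11, matching y values: none (0 points).
  x = 17: rhs = 22, matching y values: none (0 points).
  x = 18: rhs = 20, matching y values: none (0 points).
  x = 19: rhs = 11, matching y values: none (0 points).
  x = 20: rhs = 1, matching y values: 1, 22 (2 points).
  x = 21: rhs = 19, matching y values: none (0 points).
  x = 22: rhs = 2, matching y values: 5, 18 (2 points).
Total affine count: 29.
Full point count |E(F_23)| = 29 + 1 = 30.
Hasse bound: |30 − (23+1)| = |6| = 6 ≤ 2√23 ≈ 9.5917 ✓.


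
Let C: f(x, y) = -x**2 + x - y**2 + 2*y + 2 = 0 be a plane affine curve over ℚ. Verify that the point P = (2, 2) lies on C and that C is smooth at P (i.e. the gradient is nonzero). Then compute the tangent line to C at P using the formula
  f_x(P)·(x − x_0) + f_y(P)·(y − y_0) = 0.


Tangent line at P: -3*x - 2*y + 10 = 0.

Step 1: f(2, 2) = 0, so P lies on C.
Step 2: partial derivatives
  f_x(x, y) = 1 - 2*x, f_y(x, y) = 2 - 2*y.
  f_x(P) = -3, f_y(P) = -2 (gradient nonzero, so P is smooth).
Step 3: tangent line at P: -3·(x − 2) + -2·(y − 2) = 0.
Expanding: -3*x - 2*y + 10 = 0.


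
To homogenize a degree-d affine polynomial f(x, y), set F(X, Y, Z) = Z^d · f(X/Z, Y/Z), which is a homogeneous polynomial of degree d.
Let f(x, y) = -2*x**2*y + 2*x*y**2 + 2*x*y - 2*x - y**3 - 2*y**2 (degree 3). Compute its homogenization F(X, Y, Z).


F(X, Y, Z) = -2*X**2*Y + 2*X*Y**2 + 2*X*Y*Z - 2*X*Z**2 - Y**3 - 2*Y**2*Z

deg(f) = 3.
Substitute x = X/Z, y = Y/Z into f, then multiply by Z^3.
  monomial -2·x^2·y^1 ↦ -2·X^2·Y^1·Z^0.
  monomial 2·x^1·y^2 ↦ 2·X^1·Y^2·Z^0.
  monomial 2·x^1·y^1 ↦ 2·X^1·Y^1·Z^1.
  monomial -2·x^1·y^0 ↦ -2·X^1·Y^0·Z^2.
  monomial -1·x^0·y^3 ↦ -1·X^0·Y^3·Z^0.
  monomial -2·x^0·y^2 ↦ -2·X^0·Y^2·Z^1.
Collecting: F(X, Y, Z) = -2*X**2*Y + 2*X*Y**2 + 2*X*Y*Z - 2*X*Z**2 - Y**3 - 2*Y**2*Z.


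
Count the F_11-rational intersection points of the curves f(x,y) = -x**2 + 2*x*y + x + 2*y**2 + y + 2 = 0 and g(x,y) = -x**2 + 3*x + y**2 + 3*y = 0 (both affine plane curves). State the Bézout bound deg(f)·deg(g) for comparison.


Common zeros: ∅; count = 0; Bézout bound = 4.

deg(f) = 2, deg(g) = 2, so Bézout bound = 4.
Scan x ∈ F_11. For each x, list the y ∈ F_11 with f(x, y) ≡ 0 and those with g(x, y) ≡ 0 (mod 11); the common zeros in that column are the intersection.
  x = 0: f ≡ 0 at y ∈ ∅; g ≡ 0 at y ∈ {0, 8}; common: ∅.
  x = 1: f ≡ 0 at y ∈ {7, 8}; g ≡ 0 at y ∈ {9, 10}; common: ∅.
  x = 2: f ≡ 0 at y ∈ {0, 3}; g ≡ 0 at y ∈ {9, 10}; common: ∅.
  x = 3: f ≡ 0 at y ∈ {6, 7}; g ≡ 0 at y ∈ {0, 8}; common: ∅.
  x = 4: f ≡ 0 at y ∈ ∅; g ≡ 0 at y ∈ {1, 7}; common: ∅.
  x = 5: f ≡ 0 at y ∈ {3, 8}; g ≡ 0 at y ∈ {2, 6}; common: ∅.
  x = 6: f ≡ 0 at y ∈ ∅; g ≡ 0 at y ∈ {3, 5}; common: ∅.
  x = 7: f ≡ 0 at y ∈ ∅; g ≡ 0 at y ∈ {4}; common: ∅.
  x = 8: f ≡ 0 at y ∈ ∅; g ≡ 0 at y ∈ {3, 5}; common: ∅.
  x = 9: f ≡ 0 at y ∈ ∅; g ≡ 0 at y ∈ {2, 6}; common: ∅.
  x = 10: f ≡ 0 at y ∈ {0, 6}; g ≡ 0 at y ∈ {1, 7}; common: ∅.
Collecting: common zeros = ∅, so the count is 0.
Comparison with the Bézout bound: 0 ≤ 4 = deg(f)·deg(g), as expected for curves with no common component (the affine F_11-count falls short of the bound because intersections may lie at infinity, over extension fields, or carry multiplicity).


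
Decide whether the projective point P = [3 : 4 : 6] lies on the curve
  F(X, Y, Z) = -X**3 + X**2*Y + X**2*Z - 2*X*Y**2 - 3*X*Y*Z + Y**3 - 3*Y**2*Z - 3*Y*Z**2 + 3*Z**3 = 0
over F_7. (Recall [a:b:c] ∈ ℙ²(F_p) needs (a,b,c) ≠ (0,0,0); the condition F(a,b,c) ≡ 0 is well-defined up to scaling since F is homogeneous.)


F(3,4,6) ≡ 2 (mod 7); P is NOT on the curve.

Evaluate F(3, 4, 6) term-by-term (mod 7).
  -X**3 ↦ -1·27·1·1 = -27
  X**2*Y ↦ 1·9·4·1 = 36
  X**2*Z ↦ 1·9·1·6 = 54
  -2*X*Y**2 ↦ -2·3·16·1 = -96
  -3*X*Y*Z ↦ -3·3·4·6 = -216
  Y**3 ↦ 1·1·64·1 = 64
  -3*Y**2*Z ↦ -3·1·16·6 = -288
  -3*Y*Z**2 ↦ -3·1·4·36 = -432
  3*Z**3 ↦ 3·1·1·216 = 648
Sum: F(3, 4, 6) = (-27) + (36) + (54) + (-96) + (-216) + (64) + (-288) + (-432) + (648) = -257.
Reducing mod 7: -257 ≡ 2 (mod 7).
Since F(a, b, c) ≡ 2 ≠ 0 (mod 7), P does NOT lie on the curve.


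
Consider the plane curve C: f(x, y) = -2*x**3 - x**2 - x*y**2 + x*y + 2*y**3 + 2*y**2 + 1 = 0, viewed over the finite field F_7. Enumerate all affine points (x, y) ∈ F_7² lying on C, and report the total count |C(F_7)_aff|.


Affine F_7-points: {(0, 4), (0, 5), (4, 5), (6, 2), (6, 5)}; count = 5.

For each of the 49 pairs (x, y) ∈ F_7², evaluate f(x, y) mod 7. Record the zeros.
  x = 0: [0↦1, 1↦5, 2↦4, 3↦3, 4↦0, 5↦0, 6↦1]  zeros at y ∈ {4, 5}
  x = 1: [0↦5, 1↦2, 2↦6, 3↦1, 4↦6, 5↦5, 6↦3]  zeros at y ∈ ∅
  x = 2: [0↦2, 1↦6, 2↦1, 3↦6, 4↦5, 5↦3, 6↦5]  zeros at y ∈ ∅
  x = 3: [0↦1, 1↦5, 2↦5, 3↦6, 4↦6, 5↦3, 6↦2]  zeros at y ∈ ∅
  x = 4: [0↦4, 1↦1, 2↦6, 3↦3, 4↦4, 5↦0, 6↦3]  zeros at y ∈ {5}
  x = 5: [0↦6, 1↦3, 2↦6, 3↦6, 4↦1, 5↦3, 6↦3]  zeros at y ∈ ∅
  x = 6: [0↦2, 1↦6, 2↦0, 3↦3, 4↦6, 5↦0, 6↦4]  zeros at y ∈ {2, 5}
Collecting zeros: affine points = {(0, 4), (0, 5), (4, 5), (6, 2), (6, 5)}.
Total count |C(F_7)_aff| = 5.


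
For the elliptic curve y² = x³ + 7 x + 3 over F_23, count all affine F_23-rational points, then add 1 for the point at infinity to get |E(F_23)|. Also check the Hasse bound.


Affine points = {(0, 7), (0, 16), (2, 5), (2, 18), (4, 7), (4, 16), (5, 5), (5, 18), (6, 10), (6, 13), (7, 2), (7, 21), (9, 6), (9, 17), (11, 10), (11, 13), (14, 4), (14, 19), (16, 5), (16, 18), (18, 2), (18, 21), (19, 7), (19, 16), (20, 1), (20, 22), (21, 2), (21, 21), (22, 8), (22, 15)}; affine count = 30; |E(F_23)| = 31.

Discriminant check: Δ ∝ 4a³ + 27b² = 4·7³ + 27·3² = 4·343 + 27·9 ≡ 5 (mod 23). Nonzero ⇒ E is nonsingular.
For each x ∈ F_23, compute rhs = x³ + 7·x + 3 mod 23, then count y ∈ F_23 with y² ≡ rhs.
  x = 0: rhs = 3, matching y values: 7, 16 (2 points).
  x = 1: rhs = 11, matching y values: none (0 points).
  x = 2: rhs = 2, matching y values: 5, 18 (2 points).
  x = 3: rhs = 5, matching y values: none (0 points).
  x = 4: rhs = 3, matching y values: 7, 16 (2 points).
  x = 5: rhs = 2, matching y values: 5, 18 (2 points).
  x = 6: rhs = 8, matching y values: 10, 13 (2 points).
  x = 7: rhs = 4, matching y values: 2, 21 (2 points).
  x = 8: rhs = 19, matching y values: none (0 points).
  x = 9: rhs = 13, matching y values: 6, 17 (2 points).
  x = 10: rhs = 15, matching y values: none (0 points).
  x = 11: rhs = 8, matching y values: 10, 13 (2 points).
  x = 12: rhs = 21, matching y values: none (0 points).
  x = 13: rhs = 14, matching y values: none (0 points).
  x = 14: rhs = 16, matching y values: 4, 19 (2 points).
  x = 15: rhs = 10, matching y values: none (0 points).
  x = 16: rhs = 2, matching y values: 5, 18 (2 points).
  x = 17: rhs = 21, matching y values: none (0 points).
  x = 18: rhs = 4, matching y values: 2, 21 (2 points).
  x = 19: rhs = 3, matching y values: 7, 16 (2 points).
  x = 20: rhs = 1, matching y values: 1, 22 (2 points).
  x = 21: rhs = 4, matching y values: 2, 21 (2 points).
  x = 22: rhs = 18, matching y values: 8, 15 (2 points).
Total affine count: 30.
Full point count |E(F_23)| = 30 + 1 = 31.
Hasse bound: |31 − (23+1)| = |7| = 7 ≤ 2√23 ≈ 9.5917 ✓.


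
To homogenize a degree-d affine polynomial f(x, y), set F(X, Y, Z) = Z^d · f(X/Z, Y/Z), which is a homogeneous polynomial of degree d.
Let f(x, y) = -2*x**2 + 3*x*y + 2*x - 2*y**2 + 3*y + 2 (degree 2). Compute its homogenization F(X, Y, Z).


F(X, Y, Z) = -2*X**2 + 3*X*Y + 2*X*Z - 2*Y**2 + 3*Y*Z + 2*Z**2

deg(f) = 2.
Substitute x = X/Z, y = Y/Z into f, then multiply by Z^2.
  monomial -2·x^2·y^0 ↦ -2·X^2·Y^0·Z^0.
  monomial 3·x^1·y^1 ↦ 3·X^1·Y^1·Z^0.
  monomial 2·x^1·y^0 ↦ 2·X^1·Y^0·Z^1.
  monomial -2·x^0·y^2 ↦ -2·X^0·Y^2·Z^0.
  monomial 3·x^0·y^1 ↦ 3·X^0·Y^1·Z^1.
  monomial 2·x^0·y^0 ↦ 2·X^0·Y^0·Z^2.
Collecting: F(X, Y, Z) = -2*X**2 + 3*X*Y + 2*X*Z - 2*Y**2 + 3*Y*Z + 2*Z**2.


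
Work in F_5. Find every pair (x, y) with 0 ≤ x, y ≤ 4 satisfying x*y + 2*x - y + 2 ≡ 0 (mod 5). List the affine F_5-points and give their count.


Affine F_5-points: {(0, 2), (2, 4), (3, 1), (4, 0)}; count = 4.

For each of the 25 pairs (x, y) ∈ F_5², evaluate f(x, y) mod 5. Record the zeros.
  x = 0: [0↦2, 1↦1, 2↦0, 3↦4, 4↦3]  zeros at y ∈ {2}
  x = 1: [0↦4, 1↦4, 2↦4, 3↦4, 4↦4]  zeros at y ∈ ∅
  x = 2: [0↦1, 1↦2, 2↦3, 3↦4, 4↦0]  zeros at y ∈ {4}
  x = 3: [0↦3, 1↦0, 2↦2, 3↦4, 4↦1]  zeros at y ∈ {1}
  x = 4: [0↦0, 1↦3, 2↦1, 3↦4, 4↦2]  zeros at y ∈ {0}
Collecting zeros: affine points = {(0, 2), (2, 4), (3, 1), (4, 0)}.
Total count |C(F_5)_aff| = 4.


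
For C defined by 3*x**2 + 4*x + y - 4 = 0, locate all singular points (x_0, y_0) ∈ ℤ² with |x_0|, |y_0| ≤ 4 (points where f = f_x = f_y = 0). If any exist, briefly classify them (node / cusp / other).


No singular points in the scanned grid; C is smooth there.

Compute partial derivatives:
  f_x = 6*x + 4.
  f_y = 1.
f_y = 1 is a nonzero constant, so f_y never vanishes: no point (x, y) can satisfy f = f_x = f_y = 0. In particular no (x, y) ∈ {−4, ..., 4}² is singular; the curve is smooth.


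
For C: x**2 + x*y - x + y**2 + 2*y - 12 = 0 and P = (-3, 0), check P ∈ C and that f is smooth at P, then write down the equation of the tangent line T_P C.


Tangent line at P: -7*x - y - 21 = 0.

Step 1: f(-3, 0) = 0, so P lies on C.
Step 2: partial derivatives
  f_x(x, y) = 2*x + y - 1, f_y(x, y) = x + 2*y + 2.
  f_x(P) = -7, f_y(P) = -1 (gradient nonzero, so P is smooth).
Step 3: tangent line at P: -7·(x − -3) + -1·(y − 0) = 0.
Expanding: -7*x - y - 21 = 0.


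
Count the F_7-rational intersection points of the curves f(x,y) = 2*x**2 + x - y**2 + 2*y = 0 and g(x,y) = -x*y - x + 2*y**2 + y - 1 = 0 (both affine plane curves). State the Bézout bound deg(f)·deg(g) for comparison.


Common zeros: {(1, 6), (2, 6), (3, 2)}; count = 3; Bézout bound = 4.

deg(f) = 2, deg(g) = 2, so Bézout bound = 4.
Scan x ∈ F_7. For each x, list the y ∈ F_7 with f(x, y) ≡ 0 and those with g(x, y) ≡ 0 (mod 7); the common zeros in that column are the intersection.
  x = 0: f ≡ 0 at y ∈ {0, 2}; g ≡ 0 at y ∈ {4, 6}; common: ∅.
  x = 1: f ≡ 0 at y ∈ {3, 6}; g ≡ 0 at y ∈ {1, 6}; common: {6}.
  x = 2: f ≡ 0 at y ∈ {3, 6}; g ≡ 0 at y ∈ {5, 6}; common: {6}.
  x = 3: f ≡ 0 at y ∈ {0, 2}; g ≡ 0 at y ∈ {2, 6}; common: {2}.
  x = 4: f ≡ 0 at y ∈ {4, 5}; g ≡ 0 at y ∈ {6}; common: ∅.
  x = 5: f ≡ 0 at y ∈ {1}; g ≡ 0 at y ∈ {3, 6}; common: ∅.
  x = 6: f ≡ 0 at y ∈ {4, 5}; g ≡ 0 at y ∈ {0, 6}; common: ∅.
Collecting: common zeros = {(1, 6), (2, 6), (3, 2)}, so the count is 3.
Comparison with the Bézout bound: 3 ≤ 4 = deg(f)·deg(g), as expected for curves with no common component (the affine F_7-count falls short of the bound because intersections may lie at infinity, over extension fields, or carry multiplicity).


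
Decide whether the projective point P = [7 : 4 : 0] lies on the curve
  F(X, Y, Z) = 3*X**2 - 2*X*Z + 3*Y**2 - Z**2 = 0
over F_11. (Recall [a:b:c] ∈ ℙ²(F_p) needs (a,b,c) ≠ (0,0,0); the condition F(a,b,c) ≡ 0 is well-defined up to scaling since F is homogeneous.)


F(7,4,0) ≡ 8 (mod 11); P is NOT on the curve.

Evaluate F(7, 4, 0) term-by-term (mod 11).
  3*X**2 ↦ 3·49·1·1 = 147
  -2*X*Z ↦ -2·7·1·0 = 0
  3*Y**2 ↦ 3·1·16·1 = 48
  -Z**2 ↦ -1·1·1·0 = 0
Sum: F(7, 4, 0) = (147) + (0) + (48) + (0) = 195.
Reducing mod 11: 195 ≡ 8 (mod 11).
Since F(a, b, c) ≡ 8 ≠ 0 (mod 11), P does NOT lie on the curve.


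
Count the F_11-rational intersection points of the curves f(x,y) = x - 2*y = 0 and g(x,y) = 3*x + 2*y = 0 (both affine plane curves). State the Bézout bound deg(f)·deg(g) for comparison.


Common zeros: {(0, 0)}; count = 1; Bézout bound = 1.

deg(f) = 1, deg(g) = 1, so Bézout bound = 1.
Scan x ∈ F_11. For each x, list the y ∈ F_11 with f(x, y) ≡ 0 and those with g(x, y) ≡ 0 (mod 11); the common zeros in that column are the intersection.
  x = 0: f ≡ 0 at y ∈ {0}; g ≡ 0 at y ∈ {0}; common: {0}.
  x = 1: f ≡ 0 at y ∈ {6}; g ≡ 0 at y ∈ {4}; common: ∅.
  x = 2: f ≡ 0 at y ∈ {1}; g ≡ 0 at y ∈ {8}; common: ∅.
  x = 3: f ≡ 0 at y ∈ {7}; g ≡ 0 at y ∈ {1}; common: ∅.
  x = 4: f ≡ 0 at y ∈ {2}; g ≡ 0 at y ∈ {5}; common: ∅.
  x = 5: f ≡ 0 at y ∈ {8}; g ≡ 0 at y ∈ {9}; common: ∅.
  x = 6: f ≡ 0 at y ∈ {3}; g ≡ 0 at y ∈ {2}; common: ∅.
  x = 7: f ≡ 0 at y ∈ {9}; g ≡ 0 at y ∈ {6}; common: ∅.
  x = 8: f ≡ 0 at y ∈ {4}; g ≡ 0 at y ∈ {10}; common: ∅.
  x = 9: f ≡ 0 at y ∈ {10}; g ≡ 0 at y ∈ {3}; common: ∅.
  x = 10: f ≡ 0 at y ∈ {5}; g ≡ 0 at y ∈ {7}; common: ∅.
Collecting: common zeros = {(0, 0)}, so the count is 1.
Comparison with the Bézout bound: 1 ≤ 1 = deg(f)·deg(g), as expected for curves with no common component (the bound is attained).


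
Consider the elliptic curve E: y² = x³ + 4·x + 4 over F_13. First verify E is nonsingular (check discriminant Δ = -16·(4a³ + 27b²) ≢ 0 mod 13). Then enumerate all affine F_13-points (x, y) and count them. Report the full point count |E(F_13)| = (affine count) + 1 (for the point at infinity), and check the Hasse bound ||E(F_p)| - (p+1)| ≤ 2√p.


Affine points = {(0, 2), (0, 11), (1, 3), (1, 10), (3, 2), (3, 11), (6, 6), (6, 7), (10, 2), (10, 11), (11, 1), (11, 12), (12, 5), (12, 8)}; affine count = 14; |E(F_13)| = 15.

Discriminant check: Δ ∝ 4a³ + 27b² = 4·4³ + 27·4² = 4·64 + 27·16 ≡ 12 (mod 13). Nonzero ⇒ E is nonsingular.
For each x ∈ F_13, compute rhs = x³ + 4·x + 4 mod 13, then count y ∈ F_13 with y² ≡ rhs.
  x = 0: rhs = 4, matching y values: 2, 11 (2 points).
  x = 1: rhs = 9, matching y values: 3, 10 (2 points).
  x = 2: rhs = 7, matching y values: none (0 points).
  x = 3: rhs = 4, matching y values: 2, 11 (2 points).
  x = 4: rhs = 6, matching y values: none (0 points).
  x = 5: rhs = 6, matching y values: none (0 points).
  x = 6: rhs = 10, matching y values: 6, 7 (2 points).
  x = 7: rhs = 11, matching y values: none (0 points).
  x = 8: rhs = 2, matching y values: none (0 points).
  x = 9: rhs = 2, matching y values: none (0 points).
  x = 10: rhs = 4, matching y values: 2, 11 (2 points).
  x = 11: rhs = 1, matching y values: 1, 12 (2 points).
  x = 12: rhs = 12, matching y values: 5, 8 (2 points).
Total affine count: 14.
Full point count |E(F_13)| = 14 + 1 = 15.
Hasse bound: |15 − (13+1)| = |1| = 1 ≤ 2√13 ≈ 7.2111 ✓.


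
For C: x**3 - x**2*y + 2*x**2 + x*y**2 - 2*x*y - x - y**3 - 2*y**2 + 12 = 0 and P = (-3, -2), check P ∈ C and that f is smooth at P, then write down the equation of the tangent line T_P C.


Tangent line at P: 10*x + 5*y + 40 = 0.

Step 1: f(-3, -2) = 0, so P lies on C.
Step 2: partial derivatives
  f_x(x, y) = 3*x**2 - 2*x*y + 4*x + y**2 - 2*y - 1, f_y(x, y) = -x**2 + 2*x*y - 2*x - 3*y**2 - 4*y.
  f_x(P) = 10, f_y(P) = 5 (gradient nonzero, so P is smooth).
Step 3: tangent line at P: 10·(x − -3) + 5·(y − -2) = 0.
Expanding: 10*x + 5*y + 40 = 0.


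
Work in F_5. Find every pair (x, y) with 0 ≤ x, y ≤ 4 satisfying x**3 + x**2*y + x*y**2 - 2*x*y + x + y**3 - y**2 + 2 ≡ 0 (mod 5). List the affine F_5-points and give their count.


Affine F_5-points: {(0, 3), (0, 4), (1, 2), (3, 4), (4, 0)}; count = 5.

For each of the 25 pairs (x, y) ∈ F_5², evaluate f(x, y) mod 5. Record the zeros.
  x = 0: [0↦2, 1↦2, 2↦1, 3↦0, 4↦0]  zeros at y ∈ {3, 4}
  x = 1: [0↦4, 1↦4, 2↦0, 3↦3, 4↦4]  zeros at y ∈ {2}
  x = 2: [0↦2, 1↦4, 2↦4, 3↦3, 4↦2]  zeros at y ∈ ∅
  x = 3: [0↦2, 1↦3, 2↦4, 3↦1, 4↦0]  zeros at y ∈ {4}
  x = 4: [0↦0, 1↦2, 2↦1, 3↦3, 4↦4]  zeros at y ∈ {0}
Collecting zeros: affine points = {(0, 3), (0, 4), (1, 2), (3, 4), (4, 0)}.
Total count |C(F_5)_aff| = 5.


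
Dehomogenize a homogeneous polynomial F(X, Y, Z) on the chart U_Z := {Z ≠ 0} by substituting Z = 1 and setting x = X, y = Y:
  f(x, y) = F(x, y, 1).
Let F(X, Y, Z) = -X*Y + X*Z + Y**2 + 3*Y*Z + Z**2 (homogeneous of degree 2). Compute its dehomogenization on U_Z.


f(x, y) = -x*y + x + y**2 + 3*y + 1

On U_Z we set Z = 1. Each monomial c·X^i·Y^j·Z^k in F becomes c·x^i·y^j·1^k = c·x^i·y^j.
Substituting Z = 1: F(X, Y, 1) = -x*y + x + y**2 + 3*y + 1.
Note: deg(f) ≤ deg(F) = 2; strict inequality happens when F is divisible by Z (lost terms).


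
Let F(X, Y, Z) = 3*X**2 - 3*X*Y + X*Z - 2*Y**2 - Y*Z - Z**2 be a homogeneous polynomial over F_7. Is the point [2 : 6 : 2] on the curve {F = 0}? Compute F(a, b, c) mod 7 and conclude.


F(2,6,2) ≡ 4 (mod 7); P is NOT on the curve.

Evaluate F(2, 6, 2) term-by-term (mod 7).
  3*X**2 ↦ 3·4·1·1 = 12
  -3*X*Y ↦ -3·2·6·1 = -36
  X*Z ↦ 1·2·1·2 = 4
  -2*Y**2 ↦ -2·1·36·1 = -72
  -Y*Z ↦ -1·1·6·2 = -12
  -Z**2 ↦ -1·1·1·4 = -4
Sum: F(2, 6, 2) = (12) + (-36) + (4) + (-72) + (-12) + (-4) = -108.
Reducing mod 7: -108 ≡ 4 (mod 7).
Since F(a, b, c) ≡ 4 ≠ 0 (mod 7), P does NOT lie on the curve.


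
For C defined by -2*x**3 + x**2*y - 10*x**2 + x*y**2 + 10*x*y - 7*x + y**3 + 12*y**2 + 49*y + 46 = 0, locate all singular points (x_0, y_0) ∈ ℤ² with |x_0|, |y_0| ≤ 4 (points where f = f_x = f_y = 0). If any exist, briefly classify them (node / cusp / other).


Singular points: {(-2, -3)}; classification: node.

Compute partial derivatives:
  f_x = -6*x**2 + 2*x*y - 20*x + y**2 + 10*y - 7.
  f_y = x**2 + 2*x*y + 10*x + 3*y**2 + 24*y + 49.
Scan x_0 ∈ {−4, ..., 4}. For each x_0, f_y(x_0, y) is a polynomial in y; find its integer roots y ∈ {−4, ..., 4}, then test f_x and f at those candidates.
  x = -4: f_y(-4, y) = 3*y**2 + 16*y + 25; no integer root y with |y| ≤ 4.
  x = -3: f_y(-3, y) = 3*y**2 + 18*y + 28; no integer root y with |y| ≤ 4.
  x = -2: f_y(-2, y) = 3*y**2 + 20*y + 33; vanishes at y ∈ {-3}. (-2, -3): f_x = 0, f = 0 — SINGULAR.
  x = -1: f_y(-1, y) = 3*y**2 + 22*y + 40; vanishes at y ∈ {-4}. (-1, -4): f_x = -9 ≠ 0.
  x = 0: f_y(0, y) = 3*y**2 + 24*y + 49; no integer root y with |y| ≤ 4.
  x = 1: f_y(1, y) = 3*y**2 + 26*y + 60; no integer root y with |y| ≤ 4.
  x = 2: f_y(2, y) = 3*y**2 + 28*y + 73; no integer root y with |y| ≤ 4.
  x = 3: f_y(3, y) = 3*y**2 + 30*y + 88; no integer root y with |y| ≤ 4.
  x = 4: f_y(4, y) = 3*y**2 + 32*y + 105; no integer root y with |y| ≤ 4.
Only singular point on the grid: (-2, -3).
Classify: substitute x = -2 + u, y = -3 + v and expand: f = -2*u**3 + u**2*v - u**2 + u*v**2 + v**3 + v**2.
No constant or linear terms (consistent with a singular point). Quadratic part: -u**2 + v**2. Cubic part: -2*u**3 + u**2*v + u*v**2 + v**3.
The quadratic part v**2 - u**2 = (v − u)(v + u) splits into two distinct linear factors, so there are two distinct tangent lines y − -3 = ±(x − -2) — this is a node (ordinary double point).
Classification: node.


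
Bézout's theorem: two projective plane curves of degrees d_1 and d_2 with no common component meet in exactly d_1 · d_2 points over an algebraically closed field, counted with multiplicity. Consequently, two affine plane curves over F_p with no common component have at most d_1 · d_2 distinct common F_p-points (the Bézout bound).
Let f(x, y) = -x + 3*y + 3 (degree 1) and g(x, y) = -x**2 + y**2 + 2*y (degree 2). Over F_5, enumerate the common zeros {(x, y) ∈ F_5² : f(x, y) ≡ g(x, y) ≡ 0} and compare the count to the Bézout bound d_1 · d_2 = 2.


Common zeros: ∅; count = 0; Bézout bound = 2.

deg(f) = 1, deg(g) = 2, so Bézout bound = 2.
Scan x ∈ F_5. For each x, list the y ∈ F_5 with f(x, y) ≡ 0 and those with g(x, y) ≡ 0 (mod 5); the common zeros in that column are the intersection.
  x = 0: f ≡ 0 at y ∈ {4}; g ≡ 0 at y ∈ {0, 3}; common: ∅.
  x = 1: f ≡ 0 at y ∈ {1}; g ≡ 0 at y ∈ ∅; common: ∅.
  x = 2: f ≡ 0 at y ∈ {3}; g ≡ 0 at y ∈ {4}; common: ∅.
  x = 3: f ≡ 0 at y ∈ {0}; g ≡ 0 at y ∈ {4}; common: ∅.
  x = 4: f ≡ 0 at y ∈ {2}; g ≡ 0 at y ∈ ∅; common: ∅.
Collecting: common zeros = ∅, so the count is 0.
Comparison with the Bézout bound: 0 ≤ 2 = deg(f)·deg(g), as expected for curves with no common component (the affine F_5-count falls short of the bound because intersections may lie at infinity, over extension fields, or carry multiplicity).


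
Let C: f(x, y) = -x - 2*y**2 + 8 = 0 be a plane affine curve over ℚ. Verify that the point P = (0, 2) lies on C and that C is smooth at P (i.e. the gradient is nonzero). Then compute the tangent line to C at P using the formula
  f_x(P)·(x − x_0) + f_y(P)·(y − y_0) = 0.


Tangent line at P: -x - 8*y + 16 = 0.

Step 1: f(0, 2) = 0, so P lies on C.
Step 2: partial derivatives
  f_x(x, y) = -1, f_y(x, y) = -4*y.
  f_x(P) = -1, f_y(P) = -8 (gradient nonzero, so P is smooth).
Step 3: tangent line at P: -1·(x − 0) + -8·(y − 2) = 0.
Expanding: -x - 8*y + 16 = 0.


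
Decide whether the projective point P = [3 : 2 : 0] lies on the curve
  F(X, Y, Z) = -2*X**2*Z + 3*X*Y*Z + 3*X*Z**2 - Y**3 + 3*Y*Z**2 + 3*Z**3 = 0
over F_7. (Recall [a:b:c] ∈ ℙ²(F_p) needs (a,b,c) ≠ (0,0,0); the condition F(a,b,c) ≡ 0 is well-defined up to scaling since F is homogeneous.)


F(3,2,0) ≡ 6 (mod 7); P is NOT on the curve.

Evaluate F(3, 2, 0) term-by-term (mod 7).
  -2*X**2*Z ↦ -2·9·1·0 = 0
  3*X*Y*Z ↦ 3·3·2·0 = 0
  3*X*Z**2 ↦ 3·3·1·0 = 0
  -Y**3 ↦ -1·1·8·1 = -8
  3*Y*Z**2 ↦ 3·1·2·0 = 0
  3*Z**3 ↦ 3·1·1·0 = 0
Sum: F(3, 2, 0) = (0) + (0) + (0) + (-8) + (0) + (0) = -8.
Reducing mod 7: -8 ≡ 6 (mod 7).
Since F(a, b, c) ≡ 6 ≠ 0 (mod 7), P does NOT lie on the curve.


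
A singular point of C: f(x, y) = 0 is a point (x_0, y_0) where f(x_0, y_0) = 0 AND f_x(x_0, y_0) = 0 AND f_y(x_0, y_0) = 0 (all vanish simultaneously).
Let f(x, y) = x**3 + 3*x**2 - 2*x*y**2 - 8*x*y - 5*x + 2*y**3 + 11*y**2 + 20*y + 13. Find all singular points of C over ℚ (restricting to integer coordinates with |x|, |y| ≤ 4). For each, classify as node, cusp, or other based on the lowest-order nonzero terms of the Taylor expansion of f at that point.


Singular points: {(-1, -2)}; classification: cusp.

Compute partial derivatives:
  f_x = 3*x**2 + 6*x - 2*y**2 - 8*y - 5.
  f_y = -4*x*y - 8*x + 6*y**2 + 22*y + 20.
Scan x_0 ∈ {−4, ..., 4}. For each x_0, f_y(x_0, y) is a polynomial in y; find its integer roots y ∈ {−4, ..., 4}, then test f_x and f at those candidates.
  x = -4: f_y(-4, y) = 6*y**2 + 38*y + 52; vanishes at y ∈ {-2}. (-4, -2): f_x = 27 ≠ 0.
  x = -3: f_y(-3, y) = 6*y**2 + 34*y + 44; vanishes at y ∈ {-2}. (-3, -2): f_x = 12 ≠ 0.
  x = -2: f_y(-2, y) = 6*y**2 + 30*y + 36; vanishes at y ∈ {-3, -2}. (-2, -3): f_x = 1 ≠ 0; (-2, -2): f_x = 3 ≠ 0.
  x = -1: f_y(-1, y) = 6*y**2 + 26*y + 28; vanishes at y ∈ {-2}. (-1, -2): f_x = 0, f = 0 — SINGULAR.
  x = 0: f_y(0, y) = 6*y**2 + 22*y + 20; vanishes at y ∈ {-2}. (0, -2): f_x = 3 ≠ 0.
  x = 1: f_y(1, y) = 6*y**2 + 18*y + 12; vanishes at y ∈ {-2, -1}. (1, -2): f_x = 12 ≠ 0; (1, -1): f_x = 10 ≠ 0.
  x = 2: f_y(2, y) = 6*y**2 + 14*y + 4; vanishes at y ∈ {-2}. (2, -2): f_x = 27 ≠ 0.
  x = 3: f_y(3, y) = 6*y**2 + 10*y - 4; vanishes at y ∈ {-2}. (3, -2): f_x = 48 ≠ 0.
  x = 4: f_y(4, y) = 6*y**2 + 6*y - 12; vanishes at y ∈ {-2, 1}. (4, -2): f_x = 75 ≠ 0; (4, 1): f_x = 57 ≠ 0.
Only singular point on the grid: (-1, -2).
Classify: substitute x = -1 + u, y = -2 + v and expand: f = u**3 - 2*u*v**2 + 2*v**3 + v**2.
No constant or linear terms (consistent with a singular point). Quadratic part: v**2. Cubic part: u**3 - 2*u*v**2 + 2*v**3.
The quadratic part v**2 is a perfect square, so there is a single (double) tangent line v = 0, i.e. y = -2. Restricting the cubic part to that line (v = 0) leaves u**3 ≠ 0, so f is not divisible by v and the branch is v² ≈ -u**3 to lowest order — this is a cusp.
Classification: cusp.


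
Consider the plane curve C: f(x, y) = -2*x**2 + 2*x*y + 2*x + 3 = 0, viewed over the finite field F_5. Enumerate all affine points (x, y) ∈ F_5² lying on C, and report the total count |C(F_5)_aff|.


Affine F_5-points: {(1, 1), (2, 4), (3, 4), (4, 2)}; count = 4.

For each of the 25 pairs (x, y) ∈ F_5², evaluate f(x, y) mod 5. Record the zeros.
  x = 0: [0↦3, 1↦3, 2↦3, 3↦3, 4↦3]  zeros at y ∈ ∅
  x = 1: [0↦3, 1↦0, 2↦2, 3↦4, 4↦1]  zeros at y ∈ {1}
  x = 2: [0↦4, 1↦3, 2↦2, 3↦1, 4↦0]  zeros at y ∈ {4}
  x = 3: [0↦1, 1↦2, 2↦3, 3↦4, 4↦0]  zeros at y ∈ {4}
  x = 4: [0↦4, 1↦2, 2↦0, 3↦3, 4↦1]  zeros at y ∈ {2}
Collecting zeros: affine points = {(1, 1), (2, 4), (3, 4), (4, 2)}.
Total count |C(F_5)_aff| = 4.


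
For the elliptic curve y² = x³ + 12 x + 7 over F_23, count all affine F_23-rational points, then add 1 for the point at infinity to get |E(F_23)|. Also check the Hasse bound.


Affine points = {(2, 4), (2, 19), (3, 1), (3, 22), (4, 2), (4, 21), (5, 10), (5, 13), (9, 4), (9, 19), (10, 0), (12, 4), (12, 19), (17, 8), (17, 15), (18, 11), (18, 12), (20, 6), (20, 17)}; affine count = 19; |E(F_23)| = 20.

Discriminant check: Δ ∝ 4a³ + 27b² = 4·12³ + 27·7² = 4·1728 + 27·49 ≡ 1 (mod 23). Nonzero ⇒ E is nonsingular.
For each x ∈ F_23, compute rhs = x³ + 12·x + 7 mod 23, then count y ∈ F_23 with y² ≡ rhs.
  x = 0: rhs = 7, matching y values: none (0 points).
  x = 1: rhs = 20, matching y values: none (0 points).
  x = 2: rhs = 16, matching y values: 4, 19 (2 points).
  x = 3: rhs = 1, matching y values: 1, 22 (2 points).
  x = 4: rhs = 4, matching y values: 2, 21 (2 points).
  x = 5: rhs = 8, matching y values: 10, 13 (2 points).
  x = 6: rhs = 19, matching y values: none (0 points).
  x = 7: rhs = 20, matching y values: none (0 points).
  x = 8: rhs = 17, matching y values: none (0 points).
  x = 9: rhs = 16, matching y values: 4, 19 (2 points).
  x = 10: rhs = 0, matching y values: 0 (1 points).
  x = 11: rhs = 21, matching y values: none (0 points).
  x = 12: rhs = 16, matching y values: 4, 19 (2 points).
  x = 13: rhs = 14, matching y values: none (0 points).
  x = 14: rhs = 21, matching y values: none (0 points).
  x = 15: rhs = 20, matching y values: none (0 points).
  x = 16: rhs = 17, matching y values: none (0 points).
  x = 17: rhs = 18, matching y values: 8, 15 (2 points).
  x = 18: rhs = 6, matching y values: 11, 12 (2 points).
  x = 19: rhs = 10, matching y values: none (0 points).
  x = 20: rhs = 13, matching y values: 6, 17 (2 points).
  x = 21: rhs = 21, matching y values: none (0 points).
  x = 22: rhs = 17, matching y values: none (0 points).
Total affine count: 19.
Full point count |E(F_23)| = 19 + 1 = 20.
Hasse bound: |20 − (23+1)| = |-4| = 4 ≤ 2√23 ≈ 9.5917 ✓.


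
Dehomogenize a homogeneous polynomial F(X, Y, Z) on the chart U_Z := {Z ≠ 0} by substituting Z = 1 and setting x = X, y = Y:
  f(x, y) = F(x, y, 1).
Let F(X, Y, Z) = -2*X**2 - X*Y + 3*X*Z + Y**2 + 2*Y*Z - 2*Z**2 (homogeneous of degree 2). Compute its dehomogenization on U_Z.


f(x, y) = -2*x**2 - x*y + 3*x + y**2 + 2*y - 2

On U_Z we set Z = 1. Each monomial c·X^i·Y^j·Z^k in F becomes c·x^i·y^j·1^k = c·x^i·y^j.
Substituting Z = 1: F(X, Y, 1) = -2*x**2 - x*y + 3*x + y**2 + 2*y - 2.
Note: deg(f) ≤ deg(F) = 2; strict inequality happens when F is divisible by Z (lost terms).


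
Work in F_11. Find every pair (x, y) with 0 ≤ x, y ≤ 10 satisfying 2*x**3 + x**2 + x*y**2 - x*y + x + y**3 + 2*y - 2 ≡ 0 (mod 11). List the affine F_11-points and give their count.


Affine F_11-points: {(2, 6), (2, 8), (4, 7), (5, 3), (6, 4), (6, 6), (7, 9), (8, 2), (8, 6), (10, 9)}; count = 10.

For each of the 121 pairs (x, y) ∈ F_11², evaluate f(x, y) mod 11. Record the zeros.
  x = 0: [0↦9, 1↦1, 2↦10, 3↦9, 4↦4, 5↦1, 6↦6, 7↦3, 8↦9, 9↦8, 10↦6]  zeros at y ∈ ∅
  x = 1: [0↦2, 1↦5, 2↦5, 3↦8, 4↦9, 5↦3, 6↦7, 7↦5, 8↦3, 9↦7, 10↦1]  zeros at y ∈ ∅
  x = 2: [0↦9, 1↦1, 2↦3, 3↦10, 4↦6, 5↦8, 6↦0, 7↦10, 8↦0, 9↦9, 10↦10]  zeros at y ∈ {6, 8}
  x = 3: [0↦9, 1↦1, 2↦5, 3↦5, 4↦7, 5↦6, 6↦8, 7↦8, 8↦1, 9↦4, 10↦1]  zeros at y ∈ ∅
  x = 4: [0↦3, 1↦6, 2↦1, 3↦5, 4↦2, 5↦9, 6↦10, 7↦0, 8↦7, 9↦4, 10↦8]  zeros at y ∈ {7}
  x = 5: [0↦3, 1↦6, 2↦3, 3↦0, 4↦3, 5↦7, 6↦7, 7↦9, 8↦8, 9↦10, 10↦10]  zeros at y ∈ {3}
  x = 6: [0↦10, 1↦2, 2↦1, 3↦2, 4↦0, 5↦1, 6↦0, 7↦3, 8↦5, 9↦1, 10↦8]  zeros at y ∈ {4, 6}
  x = 7: [0↦3, 1↦6, 2↦7, 3↦1, 4↦5, 5↦3, 6↦1, 7↦5, 8↦10, 9↦0, 10↦3]  zeros at y ∈ {9}
  x = 8: [0↦5, 1↦8, 2↦0, 3↦9, 4↦8, 5↦3, 6↦0, 7↦5, 8↦2, 9↦8, 10↦7]  zeros at y ∈ {2, 6}
  x = 9: [0↦6, 1↦9, 2↦3, 3↦5, 4↦10, 5↦2, 6↦9, 7↦4, 8↦4, 9↦4, 10↦10]  zeros at y ∈ ∅
  x = 10: [0↦7, 1↦10, 2↦6, 3↦1, 4↦1, 5↦1, 6↦7, 7↦3, 8↦6, 9↦0, 10↦2]  zeros at y ∈ {9}
Collecting zeros: affine points = {(2, 6), (2, 8), (4, 7), (5, 3), (6, 4), (6, 6), (7, 9), (8, 2), (8, 6), (10, 9)}.
Total count |C(F_11)_aff| = 10.
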